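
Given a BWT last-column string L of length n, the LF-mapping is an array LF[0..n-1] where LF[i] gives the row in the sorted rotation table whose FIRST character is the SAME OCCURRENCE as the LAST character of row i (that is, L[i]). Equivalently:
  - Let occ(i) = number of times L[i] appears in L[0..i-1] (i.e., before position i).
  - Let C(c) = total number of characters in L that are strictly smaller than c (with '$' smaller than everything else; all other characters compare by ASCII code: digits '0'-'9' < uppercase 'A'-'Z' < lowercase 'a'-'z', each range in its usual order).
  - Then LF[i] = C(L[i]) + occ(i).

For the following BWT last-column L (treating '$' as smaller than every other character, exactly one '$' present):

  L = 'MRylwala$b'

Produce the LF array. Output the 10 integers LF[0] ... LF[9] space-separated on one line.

Answer: 1 2 9 6 8 3 7 4 0 5

Derivation:
Char counts: '$':1, 'M':1, 'R':1, 'a':2, 'b':1, 'l':2, 'w':1, 'y':1
C (first-col start): C('$')=0, C('M')=1, C('R')=2, C('a')=3, C('b')=5, C('l')=6, C('w')=8, C('y')=9
L[0]='M': occ=0, LF[0]=C('M')+0=1+0=1
L[1]='R': occ=0, LF[1]=C('R')+0=2+0=2
L[2]='y': occ=0, LF[2]=C('y')+0=9+0=9
L[3]='l': occ=0, LF[3]=C('l')+0=6+0=6
L[4]='w': occ=0, LF[4]=C('w')+0=8+0=8
L[5]='a': occ=0, LF[5]=C('a')+0=3+0=3
L[6]='l': occ=1, LF[6]=C('l')+1=6+1=7
L[7]='a': occ=1, LF[7]=C('a')+1=3+1=4
L[8]='$': occ=0, LF[8]=C('$')+0=0+0=0
L[9]='b': occ=0, LF[9]=C('b')+0=5+0=5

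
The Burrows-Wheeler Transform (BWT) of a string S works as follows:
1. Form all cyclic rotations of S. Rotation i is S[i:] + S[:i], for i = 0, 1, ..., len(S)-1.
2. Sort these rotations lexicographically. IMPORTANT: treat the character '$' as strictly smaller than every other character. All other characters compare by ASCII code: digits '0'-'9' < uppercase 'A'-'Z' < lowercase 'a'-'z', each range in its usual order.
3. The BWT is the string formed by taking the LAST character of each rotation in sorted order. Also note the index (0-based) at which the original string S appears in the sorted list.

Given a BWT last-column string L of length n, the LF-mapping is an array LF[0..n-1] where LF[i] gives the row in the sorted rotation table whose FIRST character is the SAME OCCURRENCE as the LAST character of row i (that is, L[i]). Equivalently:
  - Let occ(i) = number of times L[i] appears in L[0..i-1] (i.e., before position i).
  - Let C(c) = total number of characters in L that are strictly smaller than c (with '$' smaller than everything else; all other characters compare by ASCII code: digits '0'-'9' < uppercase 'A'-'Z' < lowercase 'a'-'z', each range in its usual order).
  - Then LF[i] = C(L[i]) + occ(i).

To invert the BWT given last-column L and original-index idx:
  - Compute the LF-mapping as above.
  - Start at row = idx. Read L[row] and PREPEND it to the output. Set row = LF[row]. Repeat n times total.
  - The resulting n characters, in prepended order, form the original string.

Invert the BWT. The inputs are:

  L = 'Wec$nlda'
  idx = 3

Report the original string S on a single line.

LF mapping: 1 5 3 0 7 6 4 2
Walk LF starting at row 3, prepending L[row]:
  step 1: row=3, L[3]='$', prepend. Next row=LF[3]=0
  step 2: row=0, L[0]='W', prepend. Next row=LF[0]=1
  step 3: row=1, L[1]='e', prepend. Next row=LF[1]=5
  step 4: row=5, L[5]='l', prepend. Next row=LF[5]=6
  step 5: row=6, L[6]='d', prepend. Next row=LF[6]=4
  step 6: row=4, L[4]='n', prepend. Next row=LF[4]=7
  step 7: row=7, L[7]='a', prepend. Next row=LF[7]=2
  step 8: row=2, L[2]='c', prepend. Next row=LF[2]=3
Reversed output: candleW$

Answer: candleW$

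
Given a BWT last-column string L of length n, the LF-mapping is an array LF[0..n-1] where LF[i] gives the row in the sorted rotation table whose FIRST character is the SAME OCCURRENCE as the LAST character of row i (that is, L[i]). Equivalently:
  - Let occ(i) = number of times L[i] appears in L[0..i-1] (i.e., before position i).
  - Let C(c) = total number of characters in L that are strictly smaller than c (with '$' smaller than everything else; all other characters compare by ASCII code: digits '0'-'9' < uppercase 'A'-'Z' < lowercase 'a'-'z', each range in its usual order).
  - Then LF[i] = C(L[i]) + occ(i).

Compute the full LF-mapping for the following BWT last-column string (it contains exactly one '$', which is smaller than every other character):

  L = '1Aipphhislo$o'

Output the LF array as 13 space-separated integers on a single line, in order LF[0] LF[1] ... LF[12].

Answer: 1 2 5 10 11 3 4 6 12 7 8 0 9

Derivation:
Char counts: '$':1, '1':1, 'A':1, 'h':2, 'i':2, 'l':1, 'o':2, 'p':2, 's':1
C (first-col start): C('$')=0, C('1')=1, C('A')=2, C('h')=3, C('i')=5, C('l')=7, C('o')=8, C('p')=10, C('s')=12
L[0]='1': occ=0, LF[0]=C('1')+0=1+0=1
L[1]='A': occ=0, LF[1]=C('A')+0=2+0=2
L[2]='i': occ=0, LF[2]=C('i')+0=5+0=5
L[3]='p': occ=0, LF[3]=C('p')+0=10+0=10
L[4]='p': occ=1, LF[4]=C('p')+1=10+1=11
L[5]='h': occ=0, LF[5]=C('h')+0=3+0=3
L[6]='h': occ=1, LF[6]=C('h')+1=3+1=4
L[7]='i': occ=1, LF[7]=C('i')+1=5+1=6
L[8]='s': occ=0, LF[8]=C('s')+0=12+0=12
L[9]='l': occ=0, LF[9]=C('l')+0=7+0=7
L[10]='o': occ=0, LF[10]=C('o')+0=8+0=8
L[11]='$': occ=0, LF[11]=C('$')+0=0+0=0
L[12]='o': occ=1, LF[12]=C('o')+1=8+1=9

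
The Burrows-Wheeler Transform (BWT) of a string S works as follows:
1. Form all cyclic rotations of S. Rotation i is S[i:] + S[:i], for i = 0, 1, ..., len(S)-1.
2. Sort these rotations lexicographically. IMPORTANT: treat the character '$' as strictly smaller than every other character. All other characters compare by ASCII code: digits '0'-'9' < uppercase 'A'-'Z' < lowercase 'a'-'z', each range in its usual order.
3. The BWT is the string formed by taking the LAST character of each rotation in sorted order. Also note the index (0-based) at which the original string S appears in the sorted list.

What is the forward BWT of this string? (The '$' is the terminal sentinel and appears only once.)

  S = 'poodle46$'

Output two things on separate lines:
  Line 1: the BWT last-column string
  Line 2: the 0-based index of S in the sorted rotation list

Answer: 6e4oldop$
8

Derivation:
All 9 rotations (rotation i = S[i:]+S[:i]):
  rot[0] = poodle46$
  rot[1] = oodle46$p
  rot[2] = odle46$po
  rot[3] = dle46$poo
  rot[4] = le46$pood
  rot[5] = e46$poodl
  rot[6] = 46$poodle
  rot[7] = 6$poodle4
  rot[8] = $poodle46
Sorted (with $ < everything):
  sorted[0] = $poodle46  (last char: '6')
  sorted[1] = 46$poodle  (last char: 'e')
  sorted[2] = 6$poodle4  (last char: '4')
  sorted[3] = dle46$poo  (last char: 'o')
  sorted[4] = e46$poodl  (last char: 'l')
  sorted[5] = le46$pood  (last char: 'd')
  sorted[6] = odle46$po  (last char: 'o')
  sorted[7] = oodle46$p  (last char: 'p')
  sorted[8] = poodle46$  (last char: '$')
Last column: 6e4oldop$
Original string S is at sorted index 8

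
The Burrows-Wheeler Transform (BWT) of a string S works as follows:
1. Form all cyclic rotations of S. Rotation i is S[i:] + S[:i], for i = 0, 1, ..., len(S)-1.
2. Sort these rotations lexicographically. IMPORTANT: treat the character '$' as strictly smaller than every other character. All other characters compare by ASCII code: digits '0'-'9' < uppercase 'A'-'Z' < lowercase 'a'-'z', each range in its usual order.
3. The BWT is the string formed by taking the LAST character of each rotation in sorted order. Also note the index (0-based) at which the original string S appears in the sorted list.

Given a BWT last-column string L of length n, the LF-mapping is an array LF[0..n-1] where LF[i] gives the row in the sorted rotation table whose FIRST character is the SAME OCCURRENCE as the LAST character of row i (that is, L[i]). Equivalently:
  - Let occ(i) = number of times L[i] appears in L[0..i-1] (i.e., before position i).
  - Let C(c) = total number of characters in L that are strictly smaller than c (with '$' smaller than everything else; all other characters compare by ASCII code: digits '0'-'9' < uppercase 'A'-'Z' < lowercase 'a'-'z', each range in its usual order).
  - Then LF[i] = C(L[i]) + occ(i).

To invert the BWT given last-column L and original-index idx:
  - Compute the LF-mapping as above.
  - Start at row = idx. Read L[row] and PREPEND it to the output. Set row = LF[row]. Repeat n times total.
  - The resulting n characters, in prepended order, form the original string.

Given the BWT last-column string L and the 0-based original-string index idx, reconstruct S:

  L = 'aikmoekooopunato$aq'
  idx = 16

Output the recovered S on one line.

LF mapping: 1 5 6 8 10 4 7 11 12 13 15 18 9 2 17 14 0 3 16
Walk LF starting at row 16, prepending L[row]:
  step 1: row=16, L[16]='$', prepend. Next row=LF[16]=0
  step 2: row=0, L[0]='a', prepend. Next row=LF[0]=1
  step 3: row=1, L[1]='i', prepend. Next row=LF[1]=5
  step 4: row=5, L[5]='e', prepend. Next row=LF[5]=4
  step 5: row=4, L[4]='o', prepend. Next row=LF[4]=10
  step 6: row=10, L[10]='p', prepend. Next row=LF[10]=15
  step 7: row=15, L[15]='o', prepend. Next row=LF[15]=14
  step 8: row=14, L[14]='t', prepend. Next row=LF[14]=17
  step 9: row=17, L[17]='a', prepend. Next row=LF[17]=3
  step 10: row=3, L[3]='m', prepend. Next row=LF[3]=8
  step 11: row=8, L[8]='o', prepend. Next row=LF[8]=12
  step 12: row=12, L[12]='n', prepend. Next row=LF[12]=9
  step 13: row=9, L[9]='o', prepend. Next row=LF[9]=13
  step 14: row=13, L[13]='a', prepend. Next row=LF[13]=2
  step 15: row=2, L[2]='k', prepend. Next row=LF[2]=6
  step 16: row=6, L[6]='k', prepend. Next row=LF[6]=7
  step 17: row=7, L[7]='o', prepend. Next row=LF[7]=11
  step 18: row=11, L[11]='u', prepend. Next row=LF[11]=18
  step 19: row=18, L[18]='q', prepend. Next row=LF[18]=16
Reversed output: quokkaonomatopoeia$

Answer: quokkaonomatopoeia$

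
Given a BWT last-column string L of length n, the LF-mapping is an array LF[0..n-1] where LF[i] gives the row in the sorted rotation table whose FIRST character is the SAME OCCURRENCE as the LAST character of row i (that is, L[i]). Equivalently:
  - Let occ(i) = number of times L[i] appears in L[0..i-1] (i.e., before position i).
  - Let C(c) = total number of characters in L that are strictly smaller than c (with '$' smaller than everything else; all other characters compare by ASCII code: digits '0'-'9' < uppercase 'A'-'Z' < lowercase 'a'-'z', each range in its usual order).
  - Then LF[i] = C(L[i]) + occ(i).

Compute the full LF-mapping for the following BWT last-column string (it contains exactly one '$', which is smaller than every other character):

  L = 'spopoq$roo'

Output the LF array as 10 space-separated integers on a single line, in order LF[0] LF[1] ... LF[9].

Answer: 9 5 1 6 2 7 0 8 3 4

Derivation:
Char counts: '$':1, 'o':4, 'p':2, 'q':1, 'r':1, 's':1
C (first-col start): C('$')=0, C('o')=1, C('p')=5, C('q')=7, C('r')=8, C('s')=9
L[0]='s': occ=0, LF[0]=C('s')+0=9+0=9
L[1]='p': occ=0, LF[1]=C('p')+0=5+0=5
L[2]='o': occ=0, LF[2]=C('o')+0=1+0=1
L[3]='p': occ=1, LF[3]=C('p')+1=5+1=6
L[4]='o': occ=1, LF[4]=C('o')+1=1+1=2
L[5]='q': occ=0, LF[5]=C('q')+0=7+0=7
L[6]='$': occ=0, LF[6]=C('$')+0=0+0=0
L[7]='r': occ=0, LF[7]=C('r')+0=8+0=8
L[8]='o': occ=2, LF[8]=C('o')+2=1+2=3
L[9]='o': occ=3, LF[9]=C('o')+3=1+3=4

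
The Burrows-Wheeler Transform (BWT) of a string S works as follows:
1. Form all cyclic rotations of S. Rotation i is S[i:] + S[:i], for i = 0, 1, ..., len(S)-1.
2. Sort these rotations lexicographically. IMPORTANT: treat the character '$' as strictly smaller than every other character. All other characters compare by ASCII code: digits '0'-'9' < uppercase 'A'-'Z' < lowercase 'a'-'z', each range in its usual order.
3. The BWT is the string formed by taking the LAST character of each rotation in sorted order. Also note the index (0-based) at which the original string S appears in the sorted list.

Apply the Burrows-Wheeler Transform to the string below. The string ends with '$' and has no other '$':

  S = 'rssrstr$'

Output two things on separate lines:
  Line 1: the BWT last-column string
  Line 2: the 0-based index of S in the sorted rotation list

Answer: rt$ssrrs
2

Derivation:
All 8 rotations (rotation i = S[i:]+S[:i]):
  rot[0] = rssrstr$
  rot[1] = ssrstr$r
  rot[2] = srstr$rs
  rot[3] = rstr$rss
  rot[4] = str$rssr
  rot[5] = tr$rssrs
  rot[6] = r$rssrst
  rot[7] = $rssrstr
Sorted (with $ < everything):
  sorted[0] = $rssrstr  (last char: 'r')
  sorted[1] = r$rssrst  (last char: 't')
  sorted[2] = rssrstr$  (last char: '$')
  sorted[3] = rstr$rss  (last char: 's')
  sorted[4] = srstr$rs  (last char: 's')
  sorted[5] = ssrstr$r  (last char: 'r')
  sorted[6] = str$rssr  (last char: 'r')
  sorted[7] = tr$rssrs  (last char: 's')
Last column: rt$ssrrs
Original string S is at sorted index 2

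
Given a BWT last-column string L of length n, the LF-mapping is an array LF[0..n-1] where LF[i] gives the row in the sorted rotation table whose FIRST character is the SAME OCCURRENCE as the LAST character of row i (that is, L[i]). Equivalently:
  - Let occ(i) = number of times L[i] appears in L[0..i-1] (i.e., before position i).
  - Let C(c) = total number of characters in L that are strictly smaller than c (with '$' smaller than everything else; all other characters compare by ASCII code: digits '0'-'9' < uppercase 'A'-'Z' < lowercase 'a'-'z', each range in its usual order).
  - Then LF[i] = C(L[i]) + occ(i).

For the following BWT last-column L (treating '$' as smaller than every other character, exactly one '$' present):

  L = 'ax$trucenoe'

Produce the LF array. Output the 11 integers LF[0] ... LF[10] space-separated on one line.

Char counts: '$':1, 'a':1, 'c':1, 'e':2, 'n':1, 'o':1, 'r':1, 't':1, 'u':1, 'x':1
C (first-col start): C('$')=0, C('a')=1, C('c')=2, C('e')=3, C('n')=5, C('o')=6, C('r')=7, C('t')=8, C('u')=9, C('x')=10
L[0]='a': occ=0, LF[0]=C('a')+0=1+0=1
L[1]='x': occ=0, LF[1]=C('x')+0=10+0=10
L[2]='$': occ=0, LF[2]=C('$')+0=0+0=0
L[3]='t': occ=0, LF[3]=C('t')+0=8+0=8
L[4]='r': occ=0, LF[4]=C('r')+0=7+0=7
L[5]='u': occ=0, LF[5]=C('u')+0=9+0=9
L[6]='c': occ=0, LF[6]=C('c')+0=2+0=2
L[7]='e': occ=0, LF[7]=C('e')+0=3+0=3
L[8]='n': occ=0, LF[8]=C('n')+0=5+0=5
L[9]='o': occ=0, LF[9]=C('o')+0=6+0=6
L[10]='e': occ=1, LF[10]=C('e')+1=3+1=4

Answer: 1 10 0 8 7 9 2 3 5 6 4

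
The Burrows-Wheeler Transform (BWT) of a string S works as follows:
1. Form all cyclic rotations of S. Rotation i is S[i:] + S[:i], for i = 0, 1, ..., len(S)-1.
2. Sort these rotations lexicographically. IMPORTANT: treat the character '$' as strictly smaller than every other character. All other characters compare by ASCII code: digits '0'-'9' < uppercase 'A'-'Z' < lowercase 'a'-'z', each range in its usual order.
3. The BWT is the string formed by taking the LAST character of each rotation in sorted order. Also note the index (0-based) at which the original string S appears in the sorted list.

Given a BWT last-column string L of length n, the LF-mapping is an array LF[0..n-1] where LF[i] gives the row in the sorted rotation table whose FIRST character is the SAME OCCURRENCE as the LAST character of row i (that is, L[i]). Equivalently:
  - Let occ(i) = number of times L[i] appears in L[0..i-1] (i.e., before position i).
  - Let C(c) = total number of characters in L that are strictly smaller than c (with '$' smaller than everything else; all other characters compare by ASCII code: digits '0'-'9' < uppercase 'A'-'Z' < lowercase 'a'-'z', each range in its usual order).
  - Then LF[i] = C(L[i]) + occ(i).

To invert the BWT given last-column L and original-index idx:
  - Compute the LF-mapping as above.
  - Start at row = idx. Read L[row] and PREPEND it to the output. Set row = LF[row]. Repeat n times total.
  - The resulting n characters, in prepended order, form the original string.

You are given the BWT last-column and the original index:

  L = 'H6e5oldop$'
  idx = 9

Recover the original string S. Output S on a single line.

Answer: poodle65H$

Derivation:
LF mapping: 3 2 5 1 7 6 4 8 9 0
Walk LF starting at row 9, prepending L[row]:
  step 1: row=9, L[9]='$', prepend. Next row=LF[9]=0
  step 2: row=0, L[0]='H', prepend. Next row=LF[0]=3
  step 3: row=3, L[3]='5', prepend. Next row=LF[3]=1
  step 4: row=1, L[1]='6', prepend. Next row=LF[1]=2
  step 5: row=2, L[2]='e', prepend. Next row=LF[2]=5
  step 6: row=5, L[5]='l', prepend. Next row=LF[5]=6
  step 7: row=6, L[6]='d', prepend. Next row=LF[6]=4
  step 8: row=4, L[4]='o', prepend. Next row=LF[4]=7
  step 9: row=7, L[7]='o', prepend. Next row=LF[7]=8
  step 10: row=8, L[8]='p', prepend. Next row=LF[8]=9
Reversed output: poodle65H$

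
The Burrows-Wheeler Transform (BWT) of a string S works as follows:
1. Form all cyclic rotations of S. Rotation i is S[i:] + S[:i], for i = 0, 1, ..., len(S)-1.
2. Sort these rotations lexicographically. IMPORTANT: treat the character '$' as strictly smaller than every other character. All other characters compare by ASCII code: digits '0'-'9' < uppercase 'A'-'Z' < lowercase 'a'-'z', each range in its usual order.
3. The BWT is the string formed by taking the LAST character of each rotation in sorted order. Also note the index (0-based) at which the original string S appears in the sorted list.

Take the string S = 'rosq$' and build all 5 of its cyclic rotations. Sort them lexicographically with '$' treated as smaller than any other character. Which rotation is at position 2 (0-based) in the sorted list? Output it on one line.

Answer: q$ros

Derivation:
All 5 rotations (rotation i = S[i:]+S[:i]):
  rot[0] = rosq$
  rot[1] = osq$r
  rot[2] = sq$ro
  rot[3] = q$ros
  rot[4] = $rosq
Sorted (with $ < everything):
  sorted[0] = $rosq
  sorted[1] = osq$r
  sorted[2] = q$ros
  sorted[3] = rosq$
  sorted[4] = sq$ro
sorted[2] = q$ros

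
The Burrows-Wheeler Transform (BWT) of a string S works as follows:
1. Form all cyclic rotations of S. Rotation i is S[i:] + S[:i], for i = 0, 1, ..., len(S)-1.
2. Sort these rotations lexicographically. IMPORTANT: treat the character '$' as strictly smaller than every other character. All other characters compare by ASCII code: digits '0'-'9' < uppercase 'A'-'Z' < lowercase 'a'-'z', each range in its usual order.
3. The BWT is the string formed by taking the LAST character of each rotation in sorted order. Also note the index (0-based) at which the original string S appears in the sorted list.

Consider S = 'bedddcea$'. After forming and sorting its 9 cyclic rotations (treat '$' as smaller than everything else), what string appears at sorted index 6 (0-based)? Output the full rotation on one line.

Answer: dddcea$be

Derivation:
All 9 rotations (rotation i = S[i:]+S[:i]):
  rot[0] = bedddcea$
  rot[1] = edddcea$b
  rot[2] = dddcea$be
  rot[3] = ddcea$bed
  rot[4] = dcea$bedd
  rot[5] = cea$beddd
  rot[6] = ea$bedddc
  rot[7] = a$bedddce
  rot[8] = $bedddcea
Sorted (with $ < everything):
  sorted[0] = $bedddcea
  sorted[1] = a$bedddce
  sorted[2] = bedddcea$
  sorted[3] = cea$beddd
  sorted[4] = dcea$bedd
  sorted[5] = ddcea$bed
  sorted[6] = dddcea$be
  sorted[7] = ea$bedddc
  sorted[8] = edddcea$b
sorted[6] = dddcea$be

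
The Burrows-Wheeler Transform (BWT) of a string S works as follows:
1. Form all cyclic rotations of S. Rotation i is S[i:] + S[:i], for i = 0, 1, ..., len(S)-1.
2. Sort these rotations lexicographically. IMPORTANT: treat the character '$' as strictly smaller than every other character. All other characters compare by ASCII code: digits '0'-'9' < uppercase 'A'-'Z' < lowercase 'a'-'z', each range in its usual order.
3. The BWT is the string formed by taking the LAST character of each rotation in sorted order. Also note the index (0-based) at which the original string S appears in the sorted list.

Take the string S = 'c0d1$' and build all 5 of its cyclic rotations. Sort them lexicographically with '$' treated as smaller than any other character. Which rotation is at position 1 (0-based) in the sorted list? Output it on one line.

Answer: 0d1$c

Derivation:
All 5 rotations (rotation i = S[i:]+S[:i]):
  rot[0] = c0d1$
  rot[1] = 0d1$c
  rot[2] = d1$c0
  rot[3] = 1$c0d
  rot[4] = $c0d1
Sorted (with $ < everything):
  sorted[0] = $c0d1
  sorted[1] = 0d1$c
  sorted[2] = 1$c0d
  sorted[3] = c0d1$
  sorted[4] = d1$c0
sorted[1] = 0d1$c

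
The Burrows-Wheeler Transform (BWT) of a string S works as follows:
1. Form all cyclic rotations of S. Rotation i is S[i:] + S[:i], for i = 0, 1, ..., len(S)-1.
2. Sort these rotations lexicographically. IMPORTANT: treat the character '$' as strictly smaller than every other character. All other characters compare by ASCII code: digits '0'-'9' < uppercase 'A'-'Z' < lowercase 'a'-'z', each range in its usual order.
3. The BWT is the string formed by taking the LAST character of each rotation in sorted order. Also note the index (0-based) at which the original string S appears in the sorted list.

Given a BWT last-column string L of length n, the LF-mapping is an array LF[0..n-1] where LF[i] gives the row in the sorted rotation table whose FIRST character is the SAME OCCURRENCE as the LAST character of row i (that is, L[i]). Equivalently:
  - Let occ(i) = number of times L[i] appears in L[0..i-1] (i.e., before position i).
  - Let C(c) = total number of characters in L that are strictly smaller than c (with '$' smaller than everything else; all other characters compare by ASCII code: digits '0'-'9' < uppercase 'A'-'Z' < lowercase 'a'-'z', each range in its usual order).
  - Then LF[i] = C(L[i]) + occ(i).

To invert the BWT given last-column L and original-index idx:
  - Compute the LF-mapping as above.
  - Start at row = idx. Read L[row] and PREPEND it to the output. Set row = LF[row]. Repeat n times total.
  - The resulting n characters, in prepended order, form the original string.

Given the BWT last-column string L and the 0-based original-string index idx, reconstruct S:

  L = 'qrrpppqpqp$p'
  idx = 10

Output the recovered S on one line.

LF mapping: 7 10 11 1 2 3 8 4 9 5 0 6
Walk LF starting at row 10, prepending L[row]:
  step 1: row=10, L[10]='$', prepend. Next row=LF[10]=0
  step 2: row=0, L[0]='q', prepend. Next row=LF[0]=7
  step 3: row=7, L[7]='p', prepend. Next row=LF[7]=4
  step 4: row=4, L[4]='p', prepend. Next row=LF[4]=2
  step 5: row=2, L[2]='r', prepend. Next row=LF[2]=11
  step 6: row=11, L[11]='p', prepend. Next row=LF[11]=6
  step 7: row=6, L[6]='q', prepend. Next row=LF[6]=8
  step 8: row=8, L[8]='q', prepend. Next row=LF[8]=9
  step 9: row=9, L[9]='p', prepend. Next row=LF[9]=5
  step 10: row=5, L[5]='p', prepend. Next row=LF[5]=3
  step 11: row=3, L[3]='p', prepend. Next row=LF[3]=1
  step 12: row=1, L[1]='r', prepend. Next row=LF[1]=10
Reversed output: rpppqqprppq$

Answer: rpppqqprppq$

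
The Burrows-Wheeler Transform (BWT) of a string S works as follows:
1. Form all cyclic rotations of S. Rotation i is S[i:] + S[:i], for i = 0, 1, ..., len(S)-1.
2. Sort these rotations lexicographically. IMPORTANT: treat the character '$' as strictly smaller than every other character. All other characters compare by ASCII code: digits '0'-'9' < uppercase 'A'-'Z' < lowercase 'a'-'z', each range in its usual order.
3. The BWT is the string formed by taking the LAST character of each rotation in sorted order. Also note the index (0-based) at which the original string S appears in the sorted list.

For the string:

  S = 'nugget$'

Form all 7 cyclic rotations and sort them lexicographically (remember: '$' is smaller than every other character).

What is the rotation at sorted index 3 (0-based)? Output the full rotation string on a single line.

Answer: gget$nu

Derivation:
All 7 rotations (rotation i = S[i:]+S[:i]):
  rot[0] = nugget$
  rot[1] = ugget$n
  rot[2] = gget$nu
  rot[3] = get$nug
  rot[4] = et$nugg
  rot[5] = t$nugge
  rot[6] = $nugget
Sorted (with $ < everything):
  sorted[0] = $nugget
  sorted[1] = et$nugg
  sorted[2] = get$nug
  sorted[3] = gget$nu
  sorted[4] = nugget$
  sorted[5] = t$nugge
  sorted[6] = ugget$n
sorted[3] = gget$nu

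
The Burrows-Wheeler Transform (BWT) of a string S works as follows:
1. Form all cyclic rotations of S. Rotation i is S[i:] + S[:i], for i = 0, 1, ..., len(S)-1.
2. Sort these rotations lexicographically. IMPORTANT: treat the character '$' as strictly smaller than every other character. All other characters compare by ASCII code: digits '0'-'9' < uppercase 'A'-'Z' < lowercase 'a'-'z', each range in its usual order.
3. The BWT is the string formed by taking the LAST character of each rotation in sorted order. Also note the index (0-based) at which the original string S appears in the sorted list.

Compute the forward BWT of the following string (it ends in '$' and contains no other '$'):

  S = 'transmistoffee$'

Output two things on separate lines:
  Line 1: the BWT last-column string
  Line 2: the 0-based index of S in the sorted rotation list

All 15 rotations (rotation i = S[i:]+S[:i]):
  rot[0] = transmistoffee$
  rot[1] = ransmistoffee$t
  rot[2] = ansmistoffee$tr
  rot[3] = nsmistoffee$tra
  rot[4] = smistoffee$tran
  rot[5] = mistoffee$trans
  rot[6] = istoffee$transm
  rot[7] = stoffee$transmi
  rot[8] = toffee$transmis
  rot[9] = offee$transmist
  rot[10] = ffee$transmisto
  rot[11] = fee$transmistof
  rot[12] = ee$transmistoff
  rot[13] = e$transmistoffe
  rot[14] = $transmistoffee
Sorted (with $ < everything):
  sorted[0] = $transmistoffee  (last char: 'e')
  sorted[1] = ansmistoffee$tr  (last char: 'r')
  sorted[2] = e$transmistoffe  (last char: 'e')
  sorted[3] = ee$transmistoff  (last char: 'f')
  sorted[4] = fee$transmistof  (last char: 'f')
  sorted[5] = ffee$transmisto  (last char: 'o')
  sorted[6] = istoffee$transm  (last char: 'm')
  sorted[7] = mistoffee$trans  (last char: 's')
  sorted[8] = nsmistoffee$tra  (last char: 'a')
  sorted[9] = offee$transmist  (last char: 't')
  sorted[10] = ransmistoffee$t  (last char: 't')
  sorted[11] = smistoffee$tran  (last char: 'n')
  sorted[12] = stoffee$transmi  (last char: 'i')
  sorted[13] = toffee$transmis  (last char: 's')
  sorted[14] = transmistoffee$  (last char: '$')
Last column: ereffomsattnis$
Original string S is at sorted index 14

Answer: ereffomsattnis$
14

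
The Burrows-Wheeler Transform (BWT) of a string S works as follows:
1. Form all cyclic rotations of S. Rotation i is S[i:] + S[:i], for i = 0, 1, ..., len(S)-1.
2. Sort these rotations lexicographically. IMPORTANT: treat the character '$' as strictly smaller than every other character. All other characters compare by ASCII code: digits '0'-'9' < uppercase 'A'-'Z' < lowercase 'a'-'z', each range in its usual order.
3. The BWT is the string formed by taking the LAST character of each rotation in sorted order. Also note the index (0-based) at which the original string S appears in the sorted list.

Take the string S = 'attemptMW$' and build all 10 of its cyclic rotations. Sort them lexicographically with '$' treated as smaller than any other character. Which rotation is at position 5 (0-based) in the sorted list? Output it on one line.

Answer: mptMW$atte

Derivation:
All 10 rotations (rotation i = S[i:]+S[:i]):
  rot[0] = attemptMW$
  rot[1] = ttemptMW$a
  rot[2] = temptMW$at
  rot[3] = emptMW$att
  rot[4] = mptMW$atte
  rot[5] = ptMW$attem
  rot[6] = tMW$attemp
  rot[7] = MW$attempt
  rot[8] = W$attemptM
  rot[9] = $attemptMW
Sorted (with $ < everything):
  sorted[0] = $attemptMW
  sorted[1] = MW$attempt
  sorted[2] = W$attemptM
  sorted[3] = attemptMW$
  sorted[4] = emptMW$att
  sorted[5] = mptMW$atte
  sorted[6] = ptMW$attem
  sorted[7] = tMW$attemp
  sorted[8] = temptMW$at
  sorted[9] = ttemptMW$a
sorted[5] = mptMW$atte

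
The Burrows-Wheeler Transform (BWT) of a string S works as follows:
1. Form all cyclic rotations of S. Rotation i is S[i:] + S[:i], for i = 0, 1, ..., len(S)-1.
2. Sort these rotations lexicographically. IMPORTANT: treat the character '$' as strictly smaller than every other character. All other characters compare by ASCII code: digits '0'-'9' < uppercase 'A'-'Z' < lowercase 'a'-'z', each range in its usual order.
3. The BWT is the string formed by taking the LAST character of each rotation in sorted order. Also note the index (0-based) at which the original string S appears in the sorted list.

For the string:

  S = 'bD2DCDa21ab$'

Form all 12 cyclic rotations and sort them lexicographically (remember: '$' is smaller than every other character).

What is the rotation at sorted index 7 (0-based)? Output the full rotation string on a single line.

All 12 rotations (rotation i = S[i:]+S[:i]):
  rot[0] = bD2DCDa21ab$
  rot[1] = D2DCDa21ab$b
  rot[2] = 2DCDa21ab$bD
  rot[3] = DCDa21ab$bD2
  rot[4] = CDa21ab$bD2D
  rot[5] = Da21ab$bD2DC
  rot[6] = a21ab$bD2DCD
  rot[7] = 21ab$bD2DCDa
  rot[8] = 1ab$bD2DCDa2
  rot[9] = ab$bD2DCDa21
  rot[10] = b$bD2DCDa21a
  rot[11] = $bD2DCDa21ab
Sorted (with $ < everything):
  sorted[0] = $bD2DCDa21ab
  sorted[1] = 1ab$bD2DCDa2
  sorted[2] = 21ab$bD2DCDa
  sorted[3] = 2DCDa21ab$bD
  sorted[4] = CDa21ab$bD2D
  sorted[5] = D2DCDa21ab$b
  sorted[6] = DCDa21ab$bD2
  sorted[7] = Da21ab$bD2DC
  sorted[8] = a21ab$bD2DCD
  sorted[9] = ab$bD2DCDa21
  sorted[10] = b$bD2DCDa21a
  sorted[11] = bD2DCDa21ab$
sorted[7] = Da21ab$bD2DC

Answer: Da21ab$bD2DC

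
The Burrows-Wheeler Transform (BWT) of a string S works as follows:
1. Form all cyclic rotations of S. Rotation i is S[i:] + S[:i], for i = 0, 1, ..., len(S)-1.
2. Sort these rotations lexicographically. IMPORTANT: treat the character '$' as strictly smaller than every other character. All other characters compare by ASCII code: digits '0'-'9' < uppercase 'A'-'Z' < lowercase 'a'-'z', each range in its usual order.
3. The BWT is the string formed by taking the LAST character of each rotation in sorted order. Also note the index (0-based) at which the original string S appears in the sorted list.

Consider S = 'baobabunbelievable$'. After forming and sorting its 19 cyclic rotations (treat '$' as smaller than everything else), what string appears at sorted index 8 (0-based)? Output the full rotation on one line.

Answer: bunbelievable$baoba

Derivation:
All 19 rotations (rotation i = S[i:]+S[:i]):
  rot[0] = baobabunbelievable$
  rot[1] = aobabunbelievable$b
  rot[2] = obabunbelievable$ba
  rot[3] = babunbelievable$bao
  rot[4] = abunbelievable$baob
  rot[5] = bunbelievable$baoba
  rot[6] = unbelievable$baobab
  rot[7] = nbelievable$baobabu
  rot[8] = believable$baobabun
  rot[9] = elievable$baobabunb
  rot[10] = lievable$baobabunbe
  rot[11] = ievable$baobabunbel
  rot[12] = evable$baobabunbeli
  rot[13] = vable$baobabunbelie
  rot[14] = able$baobabunbeliev
  rot[15] = ble$baobabunbelieva
  rot[16] = le$baobabunbelievab
  rot[17] = e$baobabunbelievabl
  rot[18] = $baobabunbelievable
Sorted (with $ < everything):
  sorted[0] = $baobabunbelievable
  sorted[1] = able$baobabunbeliev
  sorted[2] = abunbelievable$baob
  sorted[3] = aobabunbelievable$b
  sorted[4] = babunbelievable$bao
  sorted[5] = baobabunbelievable$
  sorted[6] = believable$baobabun
  sorted[7] = ble$baobabunbelieva
  sorted[8] = bunbelievable$baoba
  sorted[9] = e$baobabunbelievabl
  sorted[10] = elievable$baobabunb
  sorted[11] = evable$baobabunbeli
  sorted[12] = ievable$baobabunbel
  sorted[13] = le$baobabunbelievab
  sorted[14] = lievable$baobabunbe
  sorted[15] = nbelievable$baobabu
  sorted[16] = obabunbelievable$ba
  sorted[17] = unbelievable$baobab
  sorted[18] = vable$baobabunbelie
sorted[8] = bunbelievable$baoba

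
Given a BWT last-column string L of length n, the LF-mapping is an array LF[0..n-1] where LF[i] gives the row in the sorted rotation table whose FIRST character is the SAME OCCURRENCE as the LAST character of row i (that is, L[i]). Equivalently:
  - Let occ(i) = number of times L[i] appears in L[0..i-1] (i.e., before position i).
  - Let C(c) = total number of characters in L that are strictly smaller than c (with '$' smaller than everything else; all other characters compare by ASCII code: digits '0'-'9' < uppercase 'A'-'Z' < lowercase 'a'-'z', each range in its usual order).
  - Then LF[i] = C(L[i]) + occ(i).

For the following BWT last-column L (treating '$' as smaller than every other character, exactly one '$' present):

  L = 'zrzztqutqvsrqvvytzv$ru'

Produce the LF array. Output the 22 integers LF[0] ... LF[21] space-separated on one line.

Char counts: '$':1, 'q':3, 'r':3, 's':1, 't':3, 'u':2, 'v':4, 'y':1, 'z':4
C (first-col start): C('$')=0, C('q')=1, C('r')=4, C('s')=7, C('t')=8, C('u')=11, C('v')=13, C('y')=17, C('z')=18
L[0]='z': occ=0, LF[0]=C('z')+0=18+0=18
L[1]='r': occ=0, LF[1]=C('r')+0=4+0=4
L[2]='z': occ=1, LF[2]=C('z')+1=18+1=19
L[3]='z': occ=2, LF[3]=C('z')+2=18+2=20
L[4]='t': occ=0, LF[4]=C('t')+0=8+0=8
L[5]='q': occ=0, LF[5]=C('q')+0=1+0=1
L[6]='u': occ=0, LF[6]=C('u')+0=11+0=11
L[7]='t': occ=1, LF[7]=C('t')+1=8+1=9
L[8]='q': occ=1, LF[8]=C('q')+1=1+1=2
L[9]='v': occ=0, LF[9]=C('v')+0=13+0=13
L[10]='s': occ=0, LF[10]=C('s')+0=7+0=7
L[11]='r': occ=1, LF[11]=C('r')+1=4+1=5
L[12]='q': occ=2, LF[12]=C('q')+2=1+2=3
L[13]='v': occ=1, LF[13]=C('v')+1=13+1=14
L[14]='v': occ=2, LF[14]=C('v')+2=13+2=15
L[15]='y': occ=0, LF[15]=C('y')+0=17+0=17
L[16]='t': occ=2, LF[16]=C('t')+2=8+2=10
L[17]='z': occ=3, LF[17]=C('z')+3=18+3=21
L[18]='v': occ=3, LF[18]=C('v')+3=13+3=16
L[19]='$': occ=0, LF[19]=C('$')+0=0+0=0
L[20]='r': occ=2, LF[20]=C('r')+2=4+2=6
L[21]='u': occ=1, LF[21]=C('u')+1=11+1=12

Answer: 18 4 19 20 8 1 11 9 2 13 7 5 3 14 15 17 10 21 16 0 6 12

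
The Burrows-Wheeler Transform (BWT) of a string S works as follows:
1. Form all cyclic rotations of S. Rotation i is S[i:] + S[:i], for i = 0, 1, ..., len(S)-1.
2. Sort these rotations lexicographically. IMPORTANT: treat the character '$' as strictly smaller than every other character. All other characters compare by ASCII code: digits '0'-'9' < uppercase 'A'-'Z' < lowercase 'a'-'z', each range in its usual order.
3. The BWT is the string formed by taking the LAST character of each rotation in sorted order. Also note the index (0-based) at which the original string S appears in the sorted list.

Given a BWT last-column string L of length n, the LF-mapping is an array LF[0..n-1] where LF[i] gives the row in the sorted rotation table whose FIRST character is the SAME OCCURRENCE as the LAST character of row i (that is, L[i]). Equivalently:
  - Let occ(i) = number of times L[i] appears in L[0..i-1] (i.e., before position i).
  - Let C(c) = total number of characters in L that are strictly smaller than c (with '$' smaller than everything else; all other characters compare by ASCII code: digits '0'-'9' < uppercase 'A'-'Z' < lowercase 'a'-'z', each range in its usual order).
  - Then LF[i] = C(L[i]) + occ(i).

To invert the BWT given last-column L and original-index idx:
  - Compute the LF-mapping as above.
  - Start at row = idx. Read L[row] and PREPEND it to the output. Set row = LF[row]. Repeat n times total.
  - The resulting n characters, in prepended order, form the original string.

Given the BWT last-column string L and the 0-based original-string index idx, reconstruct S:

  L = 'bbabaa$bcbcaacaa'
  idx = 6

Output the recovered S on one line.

Answer: acbaabbaaabaccb$

Derivation:
LF mapping: 8 9 1 10 2 3 0 11 13 12 14 4 5 15 6 7
Walk LF starting at row 6, prepending L[row]:
  step 1: row=6, L[6]='$', prepend. Next row=LF[6]=0
  step 2: row=0, L[0]='b', prepend. Next row=LF[0]=8
  step 3: row=8, L[8]='c', prepend. Next row=LF[8]=13
  step 4: row=13, L[13]='c', prepend. Next row=LF[13]=15
  step 5: row=15, L[15]='a', prepend. Next row=LF[15]=7
  step 6: row=7, L[7]='b', prepend. Next row=LF[7]=11
  step 7: row=11, L[11]='a', prepend. Next row=LF[11]=4
  step 8: row=4, L[4]='a', prepend. Next row=LF[4]=2
  step 9: row=2, L[2]='a', prepend. Next row=LF[2]=1
  step 10: row=1, L[1]='b', prepend. Next row=LF[1]=9
  step 11: row=9, L[9]='b', prepend. Next row=LF[9]=12
  step 12: row=12, L[12]='a', prepend. Next row=LF[12]=5
  step 13: row=5, L[5]='a', prepend. Next row=LF[5]=3
  step 14: row=3, L[3]='b', prepend. Next row=LF[3]=10
  step 15: row=10, L[10]='c', prepend. Next row=LF[10]=14
  step 16: row=14, L[14]='a', prepend. Next row=LF[14]=6
Reversed output: acbaabbaaabaccb$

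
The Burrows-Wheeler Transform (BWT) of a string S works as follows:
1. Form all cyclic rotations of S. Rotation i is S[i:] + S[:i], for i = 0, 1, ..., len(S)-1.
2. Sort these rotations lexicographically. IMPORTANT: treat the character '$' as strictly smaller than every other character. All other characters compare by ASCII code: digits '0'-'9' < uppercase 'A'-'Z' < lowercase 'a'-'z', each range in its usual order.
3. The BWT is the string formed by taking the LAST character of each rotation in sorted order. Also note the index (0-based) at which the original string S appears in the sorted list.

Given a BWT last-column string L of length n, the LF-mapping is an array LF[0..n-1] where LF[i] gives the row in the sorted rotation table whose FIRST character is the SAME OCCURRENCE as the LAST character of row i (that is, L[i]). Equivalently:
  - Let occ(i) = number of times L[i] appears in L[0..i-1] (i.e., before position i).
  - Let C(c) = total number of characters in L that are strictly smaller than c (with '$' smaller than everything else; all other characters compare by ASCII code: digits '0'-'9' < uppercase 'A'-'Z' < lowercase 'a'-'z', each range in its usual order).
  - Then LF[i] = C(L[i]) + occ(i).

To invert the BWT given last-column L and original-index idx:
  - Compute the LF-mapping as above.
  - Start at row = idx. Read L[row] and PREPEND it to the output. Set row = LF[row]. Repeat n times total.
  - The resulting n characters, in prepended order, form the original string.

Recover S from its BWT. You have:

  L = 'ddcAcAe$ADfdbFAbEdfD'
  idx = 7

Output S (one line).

Answer: EdeDffbdcADbcAdAAFd$

Derivation:
LF mapping: 13 14 11 1 12 2 17 0 3 5 18 15 9 8 4 10 7 16 19 6
Walk LF starting at row 7, prepending L[row]:
  step 1: row=7, L[7]='$', prepend. Next row=LF[7]=0
  step 2: row=0, L[0]='d', prepend. Next row=LF[0]=13
  step 3: row=13, L[13]='F', prepend. Next row=LF[13]=8
  step 4: row=8, L[8]='A', prepend. Next row=LF[8]=3
  step 5: row=3, L[3]='A', prepend. Next row=LF[3]=1
  step 6: row=1, L[1]='d', prepend. Next row=LF[1]=14
  step 7: row=14, L[14]='A', prepend. Next row=LF[14]=4
  step 8: row=4, L[4]='c', prepend. Next row=LF[4]=12
  step 9: row=12, L[12]='b', prepend. Next row=LF[12]=9
  step 10: row=9, L[9]='D', prepend. Next row=LF[9]=5
  step 11: row=5, L[5]='A', prepend. Next row=LF[5]=2
  step 12: row=2, L[2]='c', prepend. Next row=LF[2]=11
  step 13: row=11, L[11]='d', prepend. Next row=LF[11]=15
  step 14: row=15, L[15]='b', prepend. Next row=LF[15]=10
  step 15: row=10, L[10]='f', prepend. Next row=LF[10]=18
  step 16: row=18, L[18]='f', prepend. Next row=LF[18]=19
  step 17: row=19, L[19]='D', prepend. Next row=LF[19]=6
  step 18: row=6, L[6]='e', prepend. Next row=LF[6]=17
  step 19: row=17, L[17]='d', prepend. Next row=LF[17]=16
  step 20: row=16, L[16]='E', prepend. Next row=LF[16]=7
Reversed output: EdeDffbdcADbcAdAAFd$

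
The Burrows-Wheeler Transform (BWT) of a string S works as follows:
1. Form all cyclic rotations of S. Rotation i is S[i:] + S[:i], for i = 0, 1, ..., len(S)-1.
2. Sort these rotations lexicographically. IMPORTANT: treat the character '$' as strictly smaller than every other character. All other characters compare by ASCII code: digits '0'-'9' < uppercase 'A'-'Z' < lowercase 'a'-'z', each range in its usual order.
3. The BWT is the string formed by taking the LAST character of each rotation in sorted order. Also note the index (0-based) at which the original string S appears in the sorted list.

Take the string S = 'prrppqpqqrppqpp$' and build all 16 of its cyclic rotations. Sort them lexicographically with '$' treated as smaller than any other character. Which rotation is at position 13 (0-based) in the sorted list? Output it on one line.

All 16 rotations (rotation i = S[i:]+S[:i]):
  rot[0] = prrppqpqqrppqpp$
  rot[1] = rrppqpqqrppqpp$p
  rot[2] = rppqpqqrppqpp$pr
  rot[3] = ppqpqqrppqpp$prr
  rot[4] = pqpqqrppqpp$prrp
  rot[5] = qpqqrppqpp$prrpp
  rot[6] = pqqrppqpp$prrppq
  rot[7] = qqrppqpp$prrppqp
  rot[8] = qrppqpp$prrppqpq
  rot[9] = rppqpp$prrppqpqq
  rot[10] = ppqpp$prrppqpqqr
  rot[11] = pqpp$prrppqpqqrp
  rot[12] = qpp$prrppqpqqrpp
  rot[13] = pp$prrppqpqqrppq
  rot[14] = p$prrppqpqqrppqp
  rot[15] = $prrppqpqqrppqpp
Sorted (with $ < everything):
  sorted[0] = $prrppqpqqrppqpp
  sorted[1] = p$prrppqpqqrppqp
  sorted[2] = pp$prrppqpqqrppq
  sorted[3] = ppqpp$prrppqpqqr
  sorted[4] = ppqpqqrppqpp$prr
  sorted[5] = pqpp$prrppqpqqrp
  sorted[6] = pqpqqrppqpp$prrp
  sorted[7] = pqqrppqpp$prrppq
  sorted[8] = prrppqpqqrppqpp$
  sorted[9] = qpp$prrppqpqqrpp
  sorted[10] = qpqqrppqpp$prrpp
  sorted[11] = qqrppqpp$prrppqp
  sorted[12] = qrppqpp$prrppqpq
  sorted[13] = rppqpp$prrppqpqq
  sorted[14] = rppqpqqrppqpp$pr
  sorted[15] = rrppqpqqrppqpp$p
sorted[13] = rppqpp$prrppqpqq

Answer: rppqpp$prrppqpqq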